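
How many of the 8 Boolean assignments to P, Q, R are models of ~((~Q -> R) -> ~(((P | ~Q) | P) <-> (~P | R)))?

3

Initial set: {~((~Q -> R) -> ~(((P | ~Q) | P) <-> (~P | R)))}.
~((~Q -> R) -> ~(((P | ~Q) | P) <-> (~P | R))): α-rule — add (~Q -> R), ~~(((P | ~Q) | P) <-> (~P | R)).
(~Q -> R): β-rule — branch into ~~Q  //  R.
  branch 1 (add ~~Q):
    ~~(((P | ~Q) | P) <-> (~P | R)): β-rule — branch into ((P | ~Q) | P), (~P | R)  //  ~((P | ~Q) | P), ~(~P | R).
      branch 1.1 (add ((P | ~Q) | P), (~P | R)):
        ((P | ~Q) | P): β-rule — branch into (P | ~Q)  //  P.
          branch 1.1.1 (add (P | ~Q)):
            (~P | R): β-rule — branch into ~P  //  R.
              branch 1.1.1.1 (add ~P):
                (P | ~Q): β-rule — branch into P  //  ~Q.
                  branch 1.1.1.1.1 (add P):
                    × closes — contains both P and ~P.
                  branch 1.1.1.1.2 (add ~Q):
                    × closes — contains both Q and ~Q.
              branch 1.1.1.2 (add R):
                (P | ~Q): β-rule — branch into P  //  ~Q.
                  branch 1.1.1.2.1 (add P):
                    ○ open, literals {P=1, Q=1, R=1}.
                  branch 1.1.1.2.2 (add ~Q):
                    × closes — contains both Q and ~Q.
          branch 1.1.2 (add P):
            (~P | R): β-rule — branch into ~P  //  R.
              branch 1.1.2.1 (add ~P):
                × closes — contains both P and ~P.
              branch 1.1.2.2 (add R):
                ○ open, literals {P=1, Q=1, R=1}.
      branch 1.2 (add ~((P | ~Q) | P), ~(~P | R)):
        ~((P | ~Q) | P): α-rule — add ~(P | ~Q), ~P.
        ~(~P | R): α-rule — add ~~P, ~R.
        × closes — contains both P and ~P.
  branch 2 (add R):
    ~~(((P | ~Q) | P) <-> (~P | R)): β-rule — branch into ((P | ~Q) | P), (~P | R)  //  ~((P | ~Q) | P), ~(~P | R).
      branch 2.1 (add ((P | ~Q) | P), (~P | R)):
        ((P | ~Q) | P): β-rule — branch into (P | ~Q)  //  P.
          branch 2.1.1 (add (P | ~Q)):
            (~P | R): β-rule — branch into ~P  //  R.
              branch 2.1.1.1 (add ~P):
                (P | ~Q): β-rule — branch into P  //  ~Q.
                  branch 2.1.1.1.1 (add P):
                    × closes — contains both P and ~P.
                  branch 2.1.1.1.2 (add ~Q):
                    ○ open, literals {P=0, Q=0, R=1}.
              branch 2.1.1.2 (add R):
                (P | ~Q): β-rule — branch into P  //  ~Q.
                  branch 2.1.1.2.1 (add P):
                    ○ open, literals {P=1, R=1}.
                  branch 2.1.1.2.2 (add ~Q):
                    ○ open, literals {Q=0, R=1}.
          branch 2.1.2 (add P):
            (~P | R): β-rule — branch into ~P  //  R.
              branch 2.1.2.1 (add ~P):
                × closes — contains both P and ~P.
              branch 2.1.2.2 (add R):
                ○ open, literals {P=1, R=1}.
      branch 2.2 (add ~((P | ~Q) | P), ~(~P | R)):
        ~((P | ~Q) | P): α-rule — add ~(P | ~Q), ~P.
        ~(~P | R): α-rule — add ~~P, ~R.
        × closes — contains both P and ~P.
8 branches closed, 6 open.
Each open branch fixes some atoms; the unmentioned ones are free. Counting distinct full assignments: branch {P=1, Q=1, R=1} (none free) contributes 1 new; branch {P=1, Q=1, R=1} (none free) contributes 0 new; branch {P=0, Q=0, R=1} (none free) contributes 1 new; branch {P=1, R=1} (Q) contributes 1 new; branch {Q=0, R=1} (P) contributes 0 new; branch {P=1, R=1} (Q) contributes 0 new. Total: 3.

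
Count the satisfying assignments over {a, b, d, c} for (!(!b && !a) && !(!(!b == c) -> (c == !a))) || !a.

10

Initial set: {((!(!b && !a) && !(!(!b == c) -> (c == !a))) || !a)}.
((!(!b && !a) && !(!(!b == c) -> (c == !a))) || !a): β-rule — branch into (!(!b && !a) && !(!(!b == c) -> (c == !a)))  //  !a.
  branch 1 (add (!(!b && !a) && !(!(!b == c) -> (c == !a)))):
    (!(!b && !a) && !(!(!b == c) -> (c == !a))): α-rule — add !(!b && !a), !(!(!b == c) -> (c == !a)).
    !(!(!b == c) -> (c == !a)): α-rule — add !(!b == c), !(c == !a).
    !(!b && !a): β-rule — branch into !!b  //  !!a.
      branch 1.1 (add !!b):
        !(!b == c): β-rule — branch into !b, !c  //  !!b, c.
          branch 1.1.1 (add !b, !c):
            × closes — contains both b and !b.
          branch 1.1.2 (add !!b, c):
            !(c == !a): β-rule — branch into c, !!a  //  !c, !a.
              branch 1.1.2.1 (add c, !!a):
                ○ open, literals {a=1, b=1, c=1}.
              branch 1.1.2.2 (add !c, !a):
                × closes — contains both c and !c.
      branch 1.2 (add !!a):
        !(!b == c): β-rule — branch into !b, !c  //  !!b, c.
          branch 1.2.1 (add !b, !c):
            !(c == !a): β-rule — branch into c, !!a  //  !c, !a.
              branch 1.2.1.1 (add c, !!a):
                × closes — contains both c and !c.
              branch 1.2.1.2 (add !c, !a):
                × closes — contains both a and !a.
          branch 1.2.2 (add !!b, c):
            !(c == !a): β-rule — branch into c, !!a  //  !c, !a.
              branch 1.2.2.1 (add c, !!a):
                ○ open, literals {a=1, b=1, c=1}.
              branch 1.2.2.2 (add !c, !a):
                × closes — contains both c and !c.
  branch 2 (add !a):
    ○ open, literals {a=0}.
5 branches closed, 3 open.
Each open branch fixes some atoms; the unmentioned ones are free. Counting distinct full assignments: branch {a=1, b=1, c=1} (d) contributes 2 new; branch {a=1, b=1, c=1} (d) contributes 0 new; branch {a=0} (b, d, c) contributes 8 new. Total: 10.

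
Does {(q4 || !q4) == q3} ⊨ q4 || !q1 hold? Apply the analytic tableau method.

Initial set: {((q4 || !q4) == q3); !(q4 || !q1)}.
!(q4 || !q1): α-rule — add !q4, !!q1.
((q4 || !q4) == q3): β-rule — branch into (q4 || !q4), q3  //  !(q4 || !q4), !q3.
  branch 1 (add (q4 || !q4), q3):
    (q4 || !q4): β-rule — branch into q4  //  !q4.
      branch 1.1 (add q4):
        × closes — contains both q4 and !q4.
      branch 1.2 (add !q4):
        ○ open, literals {q1=T, q3=T, q4=F}.
  branch 2 (add !(q4 || !q4), !q3):
    !(q4 || !q4): α-rule — add !q4, !!q4.
    × closes — contains both q4 and !q4.
2 branches closed, 1 open.
An open branch gives a countermodel: q1=T, q3=T, q4=F (unmentioned atoms arbitrary); the premises hold there but the conclusion fails.

No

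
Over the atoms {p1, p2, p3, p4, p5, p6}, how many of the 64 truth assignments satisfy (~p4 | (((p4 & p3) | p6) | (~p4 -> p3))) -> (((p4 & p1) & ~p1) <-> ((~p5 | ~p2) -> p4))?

Initial set: {((~p4 | (((p4 & p3) | p6) | (~p4 -> p3))) -> (((p4 & p1) & ~p1) <-> ((~p5 | ~p2) -> p4)))}.
((~p4 | (((p4 & p3) | p6) | (~p4 -> p3))) -> (((p4 & p1) & ~p1) <-> ((~p5 | ~p2) -> p4))): β-rule — branch into ~(~p4 | (((p4 & p3) | p6) | (~p4 -> p3)))  //  (((p4 & p1) & ~p1) <-> ((~p5 | ~p2) -> p4)).
  branch 1 (add ~(~p4 | (((p4 & p3) | p6) | (~p4 -> p3)))):
    ~(~p4 | (((p4 & p3) | p6) | (~p4 -> p3))): α-rule — add ~~p4, ~(((p4 & p3) | p6) | (~p4 -> p3)).
    ~(((p4 & p3) | p6) | (~p4 -> p3)): α-rule — add ~((p4 & p3) | p6), ~(~p4 -> p3).
    ~((p4 & p3) | p6): α-rule — add ~(p4 & p3), ~p6.
    ~(~p4 -> p3): α-rule — add ~p4, ~p3.
    × closes — contains both p4 and ~p4.
  branch 2 (add (((p4 & p1) & ~p1) <-> ((~p5 | ~p2) -> p4))):
    (((p4 & p1) & ~p1) <-> ((~p5 | ~p2) -> p4)): β-rule — branch into ((p4 & p1) & ~p1), ((~p5 | ~p2) -> p4)  //  ~((p4 & p1) & ~p1), ~((~p5 | ~p2) -> p4).
      branch 2.1 (add ((p4 & p1) & ~p1), ((~p5 | ~p2) -> p4)):
        ((p4 & p1) & ~p1): α-rule — add (p4 & p1), ~p1.
        (p4 & p1): α-rule — add p4, p1.
        × closes — contains both p1 and ~p1.
      branch 2.2 (add ~((p4 & p1) & ~p1), ~((~p5 | ~p2) -> p4)):
        ~((~p5 | ~p2) -> p4): α-rule — add (~p5 | ~p2), ~p4.
        ~((p4 & p1) & ~p1): β-rule — branch into ~(p4 & p1)  //  ~~p1.
          branch 2.2.1 (add ~(p4 & p1)):
            (~p5 | ~p2): β-rule — branch into ~p5  //  ~p2.
              branch 2.2.1.1 (add ~p5):
                ~(p4 & p1): β-rule — branch into ~p4  //  ~p1.
                  branch 2.2.1.1.1 (add ~p4):
                    ○ open, literals {p4=0, p5=0}.
                  branch 2.2.1.1.2 (add ~p1):
                    ○ open, literals {p1=0, p4=0, p5=0}.
              branch 2.2.1.2 (add ~p2):
                ~(p4 & p1): β-rule — branch into ~p4  //  ~p1.
                  branch 2.2.1.2.1 (add ~p4):
                    ○ open, literals {p2=0, p4=0}.
                  branch 2.2.1.2.2 (add ~p1):
                    ○ open, literals {p1=0, p2=0, p4=0}.
          branch 2.2.2 (add ~~p1):
            (~p5 | ~p2): β-rule — branch into ~p5  //  ~p2.
              branch 2.2.2.1 (add ~p5):
                ○ open, literals {p1=1, p4=0, p5=0}.
              branch 2.2.2.2 (add ~p2):
                ○ open, literals {p1=1, p2=0, p4=0}.
2 branches closed, 6 open.
Each open branch fixes some atoms; the unmentioned ones are free. Counting distinct full assignments: branch {p4=0, p5=0} (p1, p2, p3, p6) contributes 16 new; branch {p1=0, p4=0, p5=0} (p2, p3, p6) contributes 0 new; branch {p2=0, p4=0} (p1, p3, p5, p6) contributes 8 new; branch {p1=0, p2=0, p4=0} (p3, p5, p6) contributes 0 new; branch {p1=1, p4=0, p5=0} (p2, p3, p6) contributes 0 new; branch {p1=1, p2=0, p4=0} (p3, p5, p6) contributes 0 new. Total: 24.

24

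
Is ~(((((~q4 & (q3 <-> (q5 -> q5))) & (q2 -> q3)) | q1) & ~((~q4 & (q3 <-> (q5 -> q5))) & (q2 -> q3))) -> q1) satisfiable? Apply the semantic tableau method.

Initial set: {~(((((~q4 & (q3 <-> (q5 -> q5))) & (q2 -> q3)) | q1) & ~((~q4 & (q3 <-> (q5 -> q5))) & (q2 -> q3))) -> q1)}.
~(((((~q4 & (q3 <-> (q5 -> q5))) & (q2 -> q3)) | q1) & ~((~q4 & (q3 <-> (q5 -> q5))) & (q2 -> q3))) -> q1): α-rule — add ((((~q4 & (q3 <-> (q5 -> q5))) & (q2 -> q3)) | q1) & ~((~q4 & (q3 <-> (q5 -> q5))) & (q2 -> q3))), ~q1.
((((~q4 & (q3 <-> (q5 -> q5))) & (q2 -> q3)) | q1) & ~((~q4 & (q3 <-> (q5 -> q5))) & (q2 -> q3))): α-rule — add (((~q4 & (q3 <-> (q5 -> q5))) & (q2 -> q3)) | q1), ~((~q4 & (q3 <-> (q5 -> q5))) & (q2 -> q3)).
(((~q4 & (q3 <-> (q5 -> q5))) & (q2 -> q3)) | q1): β-rule — branch into ((~q4 & (q3 <-> (q5 -> q5))) & (q2 -> q3))  //  q1.
  branch 1 (add ((~q4 & (q3 <-> (q5 -> q5))) & (q2 -> q3))):
    ((~q4 & (q3 <-> (q5 -> q5))) & (q2 -> q3)): α-rule — add (~q4 & (q3 <-> (q5 -> q5))), (q2 -> q3).
    (~q4 & (q3 <-> (q5 -> q5))): α-rule — add ~q4, (q3 <-> (q5 -> q5)).
    ~((~q4 & (q3 <-> (q5 -> q5))) & (q2 -> q3)): β-rule — branch into ~(~q4 & (q3 <-> (q5 -> q5)))  //  ~(q2 -> q3).
      branch 1.1 (add ~(~q4 & (q3 <-> (q5 -> q5)))):
        (q2 -> q3): β-rule — branch into ~q2  //  q3.
          branch 1.1.1 (add ~q2):
            (q3 <-> (q5 -> q5)): β-rule — branch into q3, (q5 -> q5)  //  ~q3, ~(q5 -> q5).
              branch 1.1.1.1 (add q3, (q5 -> q5)):
                ~(~q4 & (q3 <-> (q5 -> q5))): β-rule — branch into ~~q4  //  ~(q3 <-> (q5 -> q5)).
                  branch 1.1.1.1.1 (add ~~q4):
                    × closes — contains both q4 and ~q4.
                  branch 1.1.1.1.2 (add ~(q3 <-> (q5 -> q5))):
                    (q5 -> q5): β-rule — branch into ~q5  //  q5.
                      branch 1.1.1.1.2.1 (add ~q5):
                        ~(q3 <-> (q5 -> q5)): β-rule — branch into q3, ~(q5 -> q5)  //  ~q3, (q5 -> q5).
                          branch 1.1.1.1.2.1.1 (add q3, ~(q5 -> q5)):
                            ~(q5 -> q5): α-rule — add q5, ~q5.
                            × closes — contains both q5 and ~q5.
                          branch 1.1.1.1.2.1.2 (add ~q3, (q5 -> q5)):
                            × closes — contains both q3 and ~q3.
                      branch 1.1.1.1.2.2 (add q5):
                        ~(q3 <-> (q5 -> q5)): β-rule — branch into q3, ~(q5 -> q5)  //  ~q3, (q5 -> q5).
                          branch 1.1.1.1.2.2.1 (add q3, ~(q5 -> q5)):
                            ~(q5 -> q5): α-rule — add q5, ~q5.
                            × closes — contains both q5 and ~q5.
                          branch 1.1.1.1.2.2.2 (add ~q3, (q5 -> q5)):
                            × closes — contains both q3 and ~q3.
              branch 1.1.1.2 (add ~q3, ~(q5 -> q5)):
                ~(q5 -> q5): α-rule — add q5, ~q5.
                × closes — contains both q5 and ~q5.
          branch 1.1.2 (add q3):
            (q3 <-> (q5 -> q5)): β-rule — branch into q3, (q5 -> q5)  //  ~q3, ~(q5 -> q5).
              branch 1.1.2.1 (add q3, (q5 -> q5)):
                ~(~q4 & (q3 <-> (q5 -> q5))): β-rule — branch into ~~q4  //  ~(q3 <-> (q5 -> q5)).
                  branch 1.1.2.1.1 (add ~~q4):
                    × closes — contains both q4 and ~q4.
                  branch 1.1.2.1.2 (add ~(q3 <-> (q5 -> q5))):
                    (q5 -> q5): β-rule — branch into ~q5  //  q5.
                      branch 1.1.2.1.2.1 (add ~q5):
                        ~(q3 <-> (q5 -> q5)): β-rule — branch into q3, ~(q5 -> q5)  //  ~q3, (q5 -> q5).
                          branch 1.1.2.1.2.1.1 (add q3, ~(q5 -> q5)):
                            ~(q5 -> q5): α-rule — add q5, ~q5.
                            × closes — contains both q5 and ~q5.
                          branch 1.1.2.1.2.1.2 (add ~q3, (q5 -> q5)):
                            × closes — contains both q3 and ~q3.
                      branch 1.1.2.1.2.2 (add q5):
                        ~(q3 <-> (q5 -> q5)): β-rule — branch into q3, ~(q5 -> q5)  //  ~q3, (q5 -> q5).
                          branch 1.1.2.1.2.2.1 (add q3, ~(q5 -> q5)):
                            ~(q5 -> q5): α-rule — add q5, ~q5.
                            × closes — contains both q5 and ~q5.
                          branch 1.1.2.1.2.2.2 (add ~q3, (q5 -> q5)):
                            × closes — contains both q3 and ~q3.
              branch 1.1.2.2 (add ~q3, ~(q5 -> q5)):
                × closes — contains both q3 and ~q3.
      branch 1.2 (add ~(q2 -> q3)):
        ~(q2 -> q3): α-rule — add q2, ~q3.
        (q2 -> q3): β-rule — branch into ~q2  //  q3.
          branch 1.2.1 (add ~q2):
            × closes — contains both q2 and ~q2.
          branch 1.2.2 (add q3):
            × closes — contains both q3 and ~q3.
  branch 2 (add q1):
    × closes — contains both q1 and ~q1.
All 15 branches close.
Every branch closed; the formula is unsatisfiable.

Unsatisfiable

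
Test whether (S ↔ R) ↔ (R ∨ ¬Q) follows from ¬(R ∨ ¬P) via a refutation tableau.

No

Initial set: {¬(R ∨ ¬P); ¬((S ↔ R) ↔ (R ∨ ¬Q))}.
¬(R ∨ ¬P): α-rule — add ¬R, ¬¬P.
¬((S ↔ R) ↔ (R ∨ ¬Q)): β-rule — branch into (S ↔ R), ¬(R ∨ ¬Q)  //  ¬(S ↔ R), (R ∨ ¬Q).
  branch 1 (add (S ↔ R), ¬(R ∨ ¬Q)):
    ¬(R ∨ ¬Q): α-rule — add ¬R, ¬¬Q.
    (S ↔ R): β-rule — branch into S, R  //  ¬S, ¬R.
      branch 1.1 (add S, R):
        × closes — contains both R and ¬R.
      branch 1.2 (add ¬S, ¬R):
        ○ open, literals {P=1, Q=1, R=0, S=0}.
  branch 2 (add ¬(S ↔ R), (R ∨ ¬Q)):
    ¬(S ↔ R): β-rule — branch into S, ¬R  //  ¬S, R.
      branch 2.1 (add S, ¬R):
        (R ∨ ¬Q): β-rule — branch into R  //  ¬Q.
          branch 2.1.1 (add R):
            × closes — contains both R and ¬R.
          branch 2.1.2 (add ¬Q):
            ○ open, literals {P=1, Q=0, R=0, S=1}.
      branch 2.2 (add ¬S, R):
        × closes — contains both R and ¬R.
3 branches closed, 2 open.
An open branch gives a countermodel: P=1, Q=1, R=0, S=0 (unmentioned atoms arbitrary); the premises hold there but the conclusion fails.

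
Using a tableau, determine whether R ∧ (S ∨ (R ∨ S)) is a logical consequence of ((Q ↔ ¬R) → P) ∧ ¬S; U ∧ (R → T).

Initial set: {(((Q ↔ ¬R) → P) ∧ ¬S); (U ∧ (R → T)); ¬(R ∧ (S ∨ (R ∨ S)))}.
(((Q ↔ ¬R) → P) ∧ ¬S): α-rule — add ((Q ↔ ¬R) → P), ¬S.
(U ∧ (R → T)): α-rule — add U, (R → T).
¬(R ∧ (S ∨ (R ∨ S))): β-rule — branch into ¬R  //  ¬(S ∨ (R ∨ S)).
  branch 1 (add ¬R):
    ((Q ↔ ¬R) → P): β-rule — branch into ¬(Q ↔ ¬R)  //  P.
      branch 1.1 (add ¬(Q ↔ ¬R)):
        (R → T): β-rule — branch into ¬R  //  T.
          branch 1.1.1 (add ¬R):
            ¬(Q ↔ ¬R): β-rule — branch into Q, ¬¬R  //  ¬Q, ¬R.
              branch 1.1.1.1 (add Q, ¬¬R):
                × closes — contains both R and ¬R.
              branch 1.1.1.2 (add ¬Q, ¬R):
                ○ open, literals {Q=0, R=0, S=0, U=1}.
          branch 1.1.2 (add T):
            ¬(Q ↔ ¬R): β-rule — branch into Q, ¬¬R  //  ¬Q, ¬R.
              branch 1.1.2.1 (add Q, ¬¬R):
                × closes — contains both R and ¬R.
              branch 1.1.2.2 (add ¬Q, ¬R):
                ○ open, literals {Q=0, R=0, S=0, T=1, U=1}.
      branch 1.2 (add P):
        (R → T): β-rule — branch into ¬R  //  T.
          branch 1.2.1 (add ¬R):
            ○ open, literals {P=1, R=0, S=0, U=1}.
          branch 1.2.2 (add T):
            ○ open, literals {P=1, R=0, S=0, T=1, U=1}.
  branch 2 (add ¬(S ∨ (R ∨ S))):
    ¬(S ∨ (R ∨ S)): α-rule — add ¬S, ¬(R ∨ S).
    ¬(R ∨ S): α-rule — add ¬R, ¬S.
    ((Q ↔ ¬R) → P): β-rule — branch into ¬(Q ↔ ¬R)  //  P.
      branch 2.1 (add ¬(Q ↔ ¬R)):
        (R → T): β-rule — branch into ¬R  //  T.
          branch 2.1.1 (add ¬R):
            ¬(Q ↔ ¬R): β-rule — branch into Q, ¬¬R  //  ¬Q, ¬R.
              branch 2.1.1.1 (add Q, ¬¬R):
                × closes — contains both R and ¬R.
              branch 2.1.1.2 (add ¬Q, ¬R):
                ○ open, literals {Q=0, R=0, S=0, U=1}.
          branch 2.1.2 (add T):
            ¬(Q ↔ ¬R): β-rule — branch into Q, ¬¬R  //  ¬Q, ¬R.
              branch 2.1.2.1 (add Q, ¬¬R):
                × closes — contains both R and ¬R.
              branch 2.1.2.2 (add ¬Q, ¬R):
                ○ open, literals {Q=0, R=0, S=0, T=1, U=1}.
      branch 2.2 (add P):
        (R → T): β-rule — branch into ¬R  //  T.
          branch 2.2.1 (add ¬R):
            ○ open, literals {P=1, R=0, S=0, U=1}.
          branch 2.2.2 (add T):
            ○ open, literals {P=1, R=0, S=0, T=1, U=1}.
4 branches closed, 8 open.
An open branch gives a countermodel: Q=0, R=0, S=0, U=1 (unmentioned atoms arbitrary); the premises hold there but the conclusion fails.

No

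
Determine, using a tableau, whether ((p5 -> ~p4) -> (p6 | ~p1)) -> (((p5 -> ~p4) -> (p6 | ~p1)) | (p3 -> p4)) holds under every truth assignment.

Assume the negation and expand:
Initial set: {~(((p5 -> ~p4) -> (p6 | ~p1)) -> (((p5 -> ~p4) -> (p6 | ~p1)) | (p3 -> p4)))}.
~(((p5 -> ~p4) -> (p6 | ~p1)) -> (((p5 -> ~p4) -> (p6 | ~p1)) | (p3 -> p4))): α-rule — add ((p5 -> ~p4) -> (p6 | ~p1)), ~(((p5 -> ~p4) -> (p6 | ~p1)) | (p3 -> p4)).
~(((p5 -> ~p4) -> (p6 | ~p1)) | (p3 -> p4)): α-rule — add ~((p5 -> ~p4) -> (p6 | ~p1)), ~(p3 -> p4).
~((p5 -> ~p4) -> (p6 | ~p1)): α-rule — add (p5 -> ~p4), ~(p6 | ~p1).
~(p3 -> p4): α-rule — add p3, ~p4.
~(p6 | ~p1): α-rule — add ~p6, ~~p1.
((p5 -> ~p4) -> (p6 | ~p1)): β-rule — branch into ~(p5 -> ~p4)  //  (p6 | ~p1).
  branch 1 (add ~(p5 -> ~p4)):
    ~(p5 -> ~p4): α-rule — add p5, ~~p4.
    × closes — contains both p4 and ~p4.
  branch 2 (add (p6 | ~p1)):
    (p5 -> ~p4): β-rule — branch into ~p5  //  ~p4.
      branch 2.1 (add ~p5):
        (p6 | ~p1): β-rule — branch into p6  //  ~p1.
          branch 2.1.1 (add p6):
            × closes — contains both p6 and ~p6.
          branch 2.1.2 (add ~p1):
            × closes — contains both p1 and ~p1.
      branch 2.2 (add ~p4):
        (p6 | ~p1): β-rule — branch into p6  //  ~p1.
          branch 2.2.1 (add p6):
            × closes — contains both p6 and ~p6.
          branch 2.2.2 (add ~p1):
            × closes — contains both p1 and ~p1.
All 5 branches close.
Every branch closed, so the negation is unsatisfiable and the formula is valid.

Valid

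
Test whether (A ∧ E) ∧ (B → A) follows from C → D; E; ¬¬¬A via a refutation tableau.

Initial set: {(C → D); E; ¬¬¬A; ¬((A ∧ E) ∧ (B → A))}.
¬¬¬A: drop double negation, giving ¬A.
(C → D): β-rule — branch into ¬C  //  D.
  branch 1 (add ¬C):
    ¬((A ∧ E) ∧ (B → A)): β-rule — branch into ¬(A ∧ E)  //  ¬(B → A).
      branch 1.1 (add ¬(A ∧ E)):
        ¬(A ∧ E): β-rule — branch into ¬A  //  ¬E.
          branch 1.1.1 (add ¬A):
            ○ open, literals {A=0, C=0, E=1}.
          branch 1.1.2 (add ¬E):
            × closes — contains both E and ¬E.
      branch 1.2 (add ¬(B → A)):
        ¬(B → A): α-rule — add B, ¬A.
        ○ open, literals {A=0, B=1, C=0, E=1}.
  branch 2 (add D):
    ¬((A ∧ E) ∧ (B → A)): β-rule — branch into ¬(A ∧ E)  //  ¬(B → A).
      branch 2.1 (add ¬(A ∧ E)):
        ¬(A ∧ E): β-rule — branch into ¬A  //  ¬E.
          branch 2.1.1 (add ¬A):
            ○ open, literals {A=0, D=1, E=1}.
          branch 2.1.2 (add ¬E):
            × closes — contains both E and ¬E.
      branch 2.2 (add ¬(B → A)):
        ¬(B → A): α-rule — add B, ¬A.
        ○ open, literals {A=0, B=1, D=1, E=1}.
2 branches closed, 4 open.
An open branch gives a countermodel: A=0, C=0, E=1 (unmentioned atoms arbitrary); the premises hold there but the conclusion fails.

No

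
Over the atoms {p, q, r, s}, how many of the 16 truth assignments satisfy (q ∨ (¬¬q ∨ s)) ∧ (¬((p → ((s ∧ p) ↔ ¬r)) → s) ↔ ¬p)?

7

Initial set: {((q ∨ (¬¬q ∨ s)) ∧ (¬((p → ((s ∧ p) ↔ ¬r)) → s) ↔ ¬p))}.
((q ∨ (¬¬q ∨ s)) ∧ (¬((p → ((s ∧ p) ↔ ¬r)) → s) ↔ ¬p)): α-rule — add (q ∨ (¬¬q ∨ s)), (¬((p → ((s ∧ p) ↔ ¬r)) → s) ↔ ¬p).
(q ∨ (¬¬q ∨ s)): β-rule — branch into q  //  (¬¬q ∨ s).
  branch 1 (add q):
    (¬((p → ((s ∧ p) ↔ ¬r)) → s) ↔ ¬p): β-rule — branch into ¬((p → ((s ∧ p) ↔ ¬r)) → s), ¬p  //  ¬¬((p → ((s ∧ p) ↔ ¬r)) → s), ¬¬p.
      branch 1.1 (add ¬((p → ((s ∧ p) ↔ ¬r)) → s), ¬p):
        ¬((p → ((s ∧ p) ↔ ¬r)) → s): α-rule — add (p → ((s ∧ p) ↔ ¬r)), ¬s.
        (p → ((s ∧ p) ↔ ¬r)): β-rule — branch into ¬p  //  ((s ∧ p) ↔ ¬r).
          branch 1.1.1 (add ¬p):
            ○ open, literals {p=false, q=true, s=false}.
          branch 1.1.2 (add ((s ∧ p) ↔ ¬r)):
            ((s ∧ p) ↔ ¬r): β-rule — branch into (s ∧ p), ¬r  //  ¬(s ∧ p), ¬¬r.
              branch 1.1.2.1 (add (s ∧ p), ¬r):
                (s ∧ p): α-rule — add s, p.
                × closes — contains both s and ¬s.
              branch 1.1.2.2 (add ¬(s ∧ p), ¬¬r):
                ¬(s ∧ p): β-rule — branch into ¬s  //  ¬p.
                  branch 1.1.2.2.1 (add ¬s):
                    ○ open, literals {p=false, q=true, r=true, s=false}.
                  branch 1.1.2.2.2 (add ¬p):
                    ○ open, literals {p=false, q=true, r=true, s=false}.
      branch 1.2 (add ¬¬((p → ((s ∧ p) ↔ ¬r)) → s), ¬¬p):
        ¬¬((p → ((s ∧ p) ↔ ¬r)) → s): β-rule — branch into ¬(p → ((s ∧ p) ↔ ¬r))  //  s.
          branch 1.2.1 (add ¬(p → ((s ∧ p) ↔ ¬r))):
            ¬(p → ((s ∧ p) ↔ ¬r)): α-rule — add p, ¬((s ∧ p) ↔ ¬r).
            ¬((s ∧ p) ↔ ¬r): β-rule — branch into (s ∧ p), ¬¬r  //  ¬(s ∧ p), ¬r.
              branch 1.2.1.1 (add (s ∧ p), ¬¬r):
                (s ∧ p): α-rule — add s, p.
                ○ open, literals {p=true, q=true, r=true, s=true}.
              branch 1.2.1.2 (add ¬(s ∧ p), ¬r):
                ¬(s ∧ p): β-rule — branch into ¬s  //  ¬p.
                  branch 1.2.1.2.1 (add ¬s):
                    ○ open, literals {p=true, q=true, r=false, s=false}.
                  branch 1.2.1.2.2 (add ¬p):
                    × closes — contains both p and ¬p.
          branch 1.2.2 (add s):
            ○ open, literals {p=true, q=true, s=true}.
  branch 2 (add (¬¬q ∨ s)):
    (¬((p → ((s ∧ p) ↔ ¬r)) → s) ↔ ¬p): β-rule — branch into ¬((p → ((s ∧ p) ↔ ¬r)) → s), ¬p  //  ¬¬((p → ((s ∧ p) ↔ ¬r)) → s), ¬¬p.
      branch 2.1 (add ¬((p → ((s ∧ p) ↔ ¬r)) → s), ¬p):
        ¬((p → ((s ∧ p) ↔ ¬r)) → s): α-rule — add (p → ((s ∧ p) ↔ ¬r)), ¬s.
        (¬¬q ∨ s): β-rule — branch into ¬¬q  //  s.
          branch 2.1.1 (add ¬¬q):
            ¬¬q: drop double negation, giving q.
            (p → ((s ∧ p) ↔ ¬r)): β-rule — branch into ¬p  //  ((s ∧ p) ↔ ¬r).
              branch 2.1.1.1 (add ¬p):
                ○ open, literals {p=false, q=true, s=false}.
              branch 2.1.1.2 (add ((s ∧ p) ↔ ¬r)):
                ((s ∧ p) ↔ ¬r): β-rule — branch into (s ∧ p), ¬r  //  ¬(s ∧ p), ¬¬r.
                  branch 2.1.1.2.1 (add (s ∧ p), ¬r):
                    (s ∧ p): α-rule — add s, p.
                    × closes — contains both s and ¬s.
                  branch 2.1.1.2.2 (add ¬(s ∧ p), ¬¬r):
                    ¬(s ∧ p): β-rule — branch into ¬s  //  ¬p.
                      branch 2.1.1.2.2.1 (add ¬s):
                        ○ open, literals {p=false, q=true, r=true, s=false}.
                      branch 2.1.1.2.2.2 (add ¬p):
                        ○ open, literals {p=false, q=true, r=true, s=false}.
          branch 2.1.2 (add s):
            × closes — contains both s and ¬s.
      branch 2.2 (add ¬¬((p → ((s ∧ p) ↔ ¬r)) → s), ¬¬p):
        (¬¬q ∨ s): β-rule — branch into ¬¬q  //  s.
          branch 2.2.1 (add ¬¬q):
            ¬¬q: drop double negation, giving q.
            ¬¬((p → ((s ∧ p) ↔ ¬r)) → s): β-rule — branch into ¬(p → ((s ∧ p) ↔ ¬r))  //  s.
              branch 2.2.1.1 (add ¬(p → ((s ∧ p) ↔ ¬r))):
                ¬(p → ((s ∧ p) ↔ ¬r)): α-rule — add p, ¬((s ∧ p) ↔ ¬r).
                ¬((s ∧ p) ↔ ¬r): β-rule — branch into (s ∧ p), ¬¬r  //  ¬(s ∧ p), ¬r.
                  branch 2.2.1.1.1 (add (s ∧ p), ¬¬r):
                    (s ∧ p): α-rule — add s, p.
                    ○ open, literals {p=true, q=true, r=true, s=true}.
                  branch 2.2.1.1.2 (add ¬(s ∧ p), ¬r):
                    ¬(s ∧ p): β-rule — branch into ¬s  //  ¬p.
                      branch 2.2.1.1.2.1 (add ¬s):
                        ○ open, literals {p=true, q=true, r=false, s=false}.
                      branch 2.2.1.1.2.2 (add ¬p):
                        × closes — contains both p and ¬p.
              branch 2.2.1.2 (add s):
                ○ open, literals {p=true, q=true, s=true}.
          branch 2.2.2 (add s):
            ¬¬((p → ((s ∧ p) ↔ ¬r)) → s): β-rule — branch into ¬(p → ((s ∧ p) ↔ ¬r))  //  s.
              branch 2.2.2.1 (add ¬(p → ((s ∧ p) ↔ ¬r))):
                ¬(p → ((s ∧ p) ↔ ¬r)): α-rule — add p, ¬((s ∧ p) ↔ ¬r).
                ¬((s ∧ p) ↔ ¬r): β-rule — branch into (s ∧ p), ¬¬r  //  ¬(s ∧ p), ¬r.
                  branch 2.2.2.1.1 (add (s ∧ p), ¬¬r):
                    (s ∧ p): α-rule — add s, p.
                    ○ open, literals {p=true, r=true, s=true}.
                  branch 2.2.2.1.2 (add ¬(s ∧ p), ¬r):
                    ¬(s ∧ p): β-rule — branch into ¬s  //  ¬p.
                      branch 2.2.2.1.2.1 (add ¬s):
                        × closes — contains both s and ¬s.
                      branch 2.2.2.1.2.2 (add ¬p):
                        × closes — contains both p and ¬p.
              branch 2.2.2.2 (add s):
                ○ open, literals {p=true, s=true}.
7 branches closed, 14 open.
Each open branch fixes some atoms; the unmentioned ones are free. Counting distinct full assignments: branch {p=false, q=true, s=false} (r) contributes 2 new; branch {p=false, q=true, r=true, s=false} (none free) contributes 0 new; branch {p=false, q=true, r=true, s=false} (none free) contributes 0 new; branch {p=true, q=true, r=true, s=true} (none free) contributes 1 new; branch {p=true, q=true, r=false, s=false} (none free) contributes 1 new; branch {p=true, q=true, s=true} (r) contributes 1 new; branch {p=false, q=true, s=false} (r) contributes 0 new; branch {p=false, q=true, r=true, s=false} (none free) contributes 0 new; branch {p=false, q=true, r=true, s=false} (none free) contributes 0 new; branch {p=true, q=true, r=true, s=true} (none free) contributes 0 new; branch {p=true, q=true, r=false, s=false} (none free) contributes 0 new; branch {p=true, q=true, s=true} (r) contributes 0 new; branch {p=true, r=true, s=true} (q) contributes 1 new; branch {p=true, s=true} (q, r) contributes 1 new. Total: 7.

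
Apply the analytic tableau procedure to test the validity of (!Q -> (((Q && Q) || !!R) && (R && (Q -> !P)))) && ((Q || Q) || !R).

Not valid

Assume the negation and expand:
Initial set: {!((!Q -> (((Q && Q) || !!R) && (R && (Q -> !P)))) && ((Q || Q) || !R))}.
!((!Q -> (((Q && Q) || !!R) && (R && (Q -> !P)))) && ((Q || Q) || !R)): β-rule — branch into !(!Q -> (((Q && Q) || !!R) && (R && (Q -> !P))))  //  !((Q || Q) || !R).
  branch 1 (add !(!Q -> (((Q && Q) || !!R) && (R && (Q -> !P))))):
    !(!Q -> (((Q && Q) || !!R) && (R && (Q -> !P)))): α-rule — add !Q, !(((Q && Q) || !!R) && (R && (Q -> !P))).
    !(((Q && Q) || !!R) && (R && (Q -> !P))): β-rule — branch into !((Q && Q) || !!R)  //  !(R && (Q -> !P)).
      branch 1.1 (add !((Q && Q) || !!R)):
        !((Q && Q) || !!R): α-rule — add !(Q && Q), !!!R.
        !!!R: drop double negation, giving !R.
        !(Q && Q): β-rule — branch into !Q  //  !Q.
          branch 1.1.1 (add !Q):
            ○ open, literals {Q=F, R=F}.
          branch 1.1.2 (add !Q):
            ○ open, literals {Q=F, R=F}.
      branch 1.2 (add !(R && (Q -> !P))):
        !(R && (Q -> !P)): β-rule — branch into !R  //  !(Q -> !P).
          branch 1.2.1 (add !R):
            ○ open, literals {Q=F, R=F}.
          branch 1.2.2 (add !(Q -> !P)):
            !(Q -> !P): α-rule — add Q, !!P.
            × closes — contains both Q and !Q.
  branch 2 (add !((Q || Q) || !R)):
    !((Q || Q) || !R): α-rule — add !(Q || Q), !!R.
    !(Q || Q): α-rule — add !Q, !Q.
    ○ open, literals {Q=F, R=T}.
1 branch closed, 4 open.
An open branch gives a countermodel: Q=F, R=F (unmentioned atoms arbitrary); under it the original formula is false.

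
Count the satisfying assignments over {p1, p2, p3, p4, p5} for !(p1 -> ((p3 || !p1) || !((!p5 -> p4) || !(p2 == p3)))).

Initial set: {!(p1 -> ((p3 || !p1) || !((!p5 -> p4) || !(p2 == p3))))}.
!(p1 -> ((p3 || !p1) || !((!p5 -> p4) || !(p2 == p3)))): α-rule — add p1, !((p3 || !p1) || !((!p5 -> p4) || !(p2 == p3))).
!((p3 || !p1) || !((!p5 -> p4) || !(p2 == p3))): α-rule — add !(p3 || !p1), !!((!p5 -> p4) || !(p2 == p3)).
!(p3 || !p1): α-rule — add !p3, !!p1.
!!((!p5 -> p4) || !(p2 == p3)): β-rule — branch into (!p5 -> p4)  //  !(p2 == p3).
  branch 1 (add (!p5 -> p4)):
    (!p5 -> p4): β-rule — branch into !!p5  //  p4.
      branch 1.1 (add !!p5):
        ○ open, literals {p1=1, p3=0, p5=1}.
      branch 1.2 (add p4):
        ○ open, literals {p1=1, p3=0, p4=1}.
  branch 2 (add !(p2 == p3)):
    !(p2 == p3): β-rule — branch into p2, !p3  //  !p2, p3.
      branch 2.1 (add p2, !p3):
        ○ open, literals {p1=1, p2=1, p3=0}.
      branch 2.2 (add !p2, p3):
        × closes — contains both p3 and !p3.
1 branch closed, 3 open.
Each open branch fixes some atoms; the unmentioned ones are free. Counting distinct full assignments: branch {p1=1, p3=0, p5=1} (p2, p4) contributes 4 new; branch {p1=1, p3=0, p4=1} (p2, p5) contributes 2 new; branch {p1=1, p2=1, p3=0} (p4, p5) contributes 1 new. Total: 7.

7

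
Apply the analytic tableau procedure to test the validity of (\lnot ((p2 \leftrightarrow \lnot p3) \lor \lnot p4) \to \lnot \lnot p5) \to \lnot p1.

Assume the negation and expand:
Initial set: {F ((\lnot ((p2 \leftrightarrow \lnot p3) \lor \lnot p4) \to \lnot \lnot p5) \to \lnot p1)}.
F ((\lnot ((p2 \leftrightarrow \lnot p3) \lor \lnot p4) \to \lnot \lnot p5) \to \lnot p1): α-rule — add T (\lnot ((p2 \leftrightarrow \lnot p3) \lor \lnot p4) \to \lnot \lnot p5), F \lnot p1.
T (\lnot ((p2 \leftrightarrow \lnot p3) \lor \lnot p4) \to \lnot \lnot p5): β-rule — branch into F \lnot ((p2 \leftrightarrow \lnot p3) \lor \lnot p4)  //  T \lnot \lnot p5.
  branch 1 (add F \lnot ((p2 \leftrightarrow \lnot p3) \lor \lnot p4)):
    F \lnot ((p2 \leftrightarrow \lnot p3) \lor \lnot p4): β-rule — branch into T (p2 \leftrightarrow \lnot p3)  //  T \lnot p4.
      branch 1.1 (add T (p2 \leftrightarrow \lnot p3)):
        T (p2 \leftrightarrow \lnot p3): β-rule — branch into T p2, T \lnot p3  //  F p2, F \lnot p3.
          branch 1.1.1 (add T p2, T \lnot p3):
            ○ open, literals {p1=T, p2=T, p3=F}.
          branch 1.1.2 (add F p2, F \lnot p3):
            ○ open, literals {p1=T, p2=F, p3=T}.
      branch 1.2 (add T \lnot p4):
        ○ open, literals {p1=T, p4=F}.
  branch 2 (add T \lnot \lnot p5):
    T \lnot \lnot p5: drop double negation, giving T p5.
    ○ open, literals {p1=T, p5=T}.
0 branches closed, 4 open.
An open branch gives a countermodel: p1=T, p2=T, p3=F (unmentioned atoms arbitrary); under it the original formula is false.

Not valid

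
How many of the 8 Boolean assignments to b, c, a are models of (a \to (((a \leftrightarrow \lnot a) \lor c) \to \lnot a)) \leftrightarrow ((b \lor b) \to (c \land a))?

Initial set: {T ((a \to (((a \leftrightarrow \lnot a) \lor c) \to \lnot a)) \leftrightarrow ((b \lor b) \to (c \land a)))}.
T ((a \to (((a \leftrightarrow \lnot a) \lor c) \to \lnot a)) \leftrightarrow ((b \lor b) \to (c \land a))): β-rule — branch into T (a \to (((a \leftrightarrow \lnot a) \lor c) \to \lnot a)), T ((b \lor b) \to (c \land a))  //  F (a \to (((a \leftrightarrow \lnot a) \lor c) \to \lnot a)), F ((b \lor b) \to (c \land a)).
  branch 1 (add T (a \to (((a \leftrightarrow \lnot a) \lor c) \to \lnot a)), T ((b \lor b) \to (c \land a))):
    T (a \to (((a \leftrightarrow \lnot a) \lor c) \to \lnot a)): β-rule — branch into F a  //  T (((a \leftrightarrow \lnot a) \lor c) \to \lnot a).
      branch 1.1 (add F a):
        T ((b \lor b) \to (c \land a)): β-rule — branch into F (b \lor b)  //  T (c \land a).
          branch 1.1.1 (add F (b \lor b)):
            F (b \lor b): α-rule — add F b, F b.
            ○ open, literals {a=F, b=F}.
          branch 1.1.2 (add T (c \land a)):
            T (c \land a): α-rule — add T c, T a.
            × closes — contains both a and \lnot a.
      branch 1.2 (add T (((a \leftrightarrow \lnot a) \lor c) \to \lnot a)):
        T ((b \lor b) \to (c \land a)): β-rule — branch into F (b \lor b)  //  T (c \land a).
          branch 1.2.1 (add F (b \lor b)):
            F (b \lor b): α-rule — add F b, F b.
            T (((a \leftrightarrow \lnot a) \lor c) \to \lnot a): β-rule — branch into F ((a \leftrightarrow \lnot a) \lor c)  //  T \lnot a.
              branch 1.2.1.1 (add F ((a \leftrightarrow \lnot a) \lor c)):
                F ((a \leftrightarrow \lnot a) \lor c): α-rule — add F (a \leftrightarrow \lnot a), F c.
                F (a \leftrightarrow \lnot a): β-rule — branch into T a, F \lnot a  //  F a, T \lnot a.
                  branch 1.2.1.1.1 (add T a, F \lnot a):
                    ○ open, literals {a=T, b=F, c=F}.
                  branch 1.2.1.1.2 (add F a, T \lnot a):
                    ○ open, literals {a=F, b=F, c=F}.
              branch 1.2.1.2 (add T \lnot a):
                ○ open, literals {a=F, b=F}.
          branch 1.2.2 (add T (c \land a)):
            T (c \land a): α-rule — add T c, T a.
            T (((a \leftrightarrow \lnot a) \lor c) \to \lnot a): β-rule — branch into F ((a \leftrightarrow \lnot a) \lor c)  //  T \lnot a.
              branch 1.2.2.1 (add F ((a \leftrightarrow \lnot a) \lor c)):
                F ((a \leftrightarrow \lnot a) \lor c): α-rule — add F (a \leftrightarrow \lnot a), F c.
                × closes — contains both c and \lnot c.
              branch 1.2.2.2 (add T \lnot a):
                × closes — contains both a and \lnot a.
  branch 2 (add F (a \to (((a \leftrightarrow \lnot a) \lor c) \to \lnot a)), F ((b \lor b) \to (c \land a))):
    F (a \to (((a \leftrightarrow \lnot a) \lor c) \to \lnot a)): α-rule — add T a, F (((a \leftrightarrow \lnot a) \lor c) \to \lnot a).
    F ((b \lor b) \to (c \land a)): α-rule — add T (b \lor b), F (c \land a).
    F (((a \leftrightarrow \lnot a) \lor c) \to \lnot a): α-rule — add T ((a \leftrightarrow \lnot a) \lor c), F \lnot a.
    T (b \lor b): β-rule — branch into T b  //  T b.
      branch 2.1 (add T b):
        F (c \land a): β-rule — branch into F c  //  F a.
          branch 2.1.1 (add F c):
            T ((a \leftrightarrow \lnot a) \lor c): β-rule — branch into T (a \leftrightarrow \lnot a)  //  T c.
              branch 2.1.1.1 (add T (a \leftrightarrow \lnot a)):
                T (a \leftrightarrow \lnot a): β-rule — branch into T a, T \lnot a  //  F a, F \lnot a.
                  branch 2.1.1.1.1 (add T a, T \lnot a):
                    × closes — contains both a and \lnot a.
                  branch 2.1.1.1.2 (add F a, F \lnot a):
                    × closes — contains both a and \lnot a.
              branch 2.1.1.2 (add T c):
                × closes — contains both c and \lnot c.
          branch 2.1.2 (add F a):
            × closes — contains both a and \lnot a.
      branch 2.2 (add T b):
        F (c \land a): β-rule — branch into F c  //  F a.
          branch 2.2.1 (add F c):
            T ((a \leftrightarrow \lnot a) \lor c): β-rule — branch into T (a \leftrightarrow \lnot a)  //  T c.
              branch 2.2.1.1 (add T (a \leftrightarrow \lnot a)):
                T (a \leftrightarrow \lnot a): β-rule — branch into T a, T \lnot a  //  F a, F \lnot a.
                  branch 2.2.1.1.1 (add T a, T \lnot a):
                    × closes — contains both a and \lnot a.
                  branch 2.2.1.1.2 (add F a, F \lnot a):
                    × closes — contains both a and \lnot a.
              branch 2.2.1.2 (add T c):
                × closes — contains both c and \lnot c.
          branch 2.2.2 (add F a):
            × closes — contains both a and \lnot a.
11 branches closed, 4 open.
Each open branch fixes some atoms; the unmentioned ones are free. Counting distinct full assignments: branch {a=F, b=F} (c) contributes 2 new; branch {a=T, b=F, c=F} (none free) contributes 1 new; branch {a=F, b=F, c=F} (none free) contributes 0 new; branch {a=F, b=F} (c) contributes 0 new. Total: 3.

3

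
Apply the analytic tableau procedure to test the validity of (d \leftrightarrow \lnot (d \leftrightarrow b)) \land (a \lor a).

Not valid

Assume the negation and expand:
Initial set: {\lnot ((d \leftrightarrow \lnot (d \leftrightarrow b)) \land (a \lor a))}.
\lnot ((d \leftrightarrow \lnot (d \leftrightarrow b)) \land (a \lor a)): β-rule — branch into \lnot (d \leftrightarrow \lnot (d \leftrightarrow b))  //  \lnot (a \lor a).
  branch 1 (add \lnot (d \leftrightarrow \lnot (d \leftrightarrow b))):
    \lnot (d \leftrightarrow \lnot (d \leftrightarrow b)): β-rule — branch into d, \lnot \lnot (d \leftrightarrow b)  //  \lnot d, \lnot (d \leftrightarrow b).
      branch 1.1 (add d, \lnot \lnot (d \leftrightarrow b)):
        \lnot \lnot (d \leftrightarrow b): β-rule — branch into d, b  //  \lnot d, \lnot b.
          branch 1.1.1 (add d, b):
            ○ open, literals {b=1, d=1}.
          branch 1.1.2 (add \lnot d, \lnot b):
            × closes — contains both d and \lnot d.
      branch 1.2 (add \lnot d, \lnot (d \leftrightarrow b)):
        \lnot (d \leftrightarrow b): β-rule — branch into d, \lnot b  //  \lnot d, b.
          branch 1.2.1 (add d, \lnot b):
            × closes — contains both d and \lnot d.
          branch 1.2.2 (add \lnot d, b):
            ○ open, literals {b=1, d=0}.
  branch 2 (add \lnot (a \lor a)):
    \lnot (a \lor a): α-rule — add \lnot a, \lnot a.
    ○ open, literals {a=0}.
2 branches closed, 3 open.
An open branch gives a countermodel: b=1, d=1 (unmentioned atoms arbitrary); under it the original formula is false.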